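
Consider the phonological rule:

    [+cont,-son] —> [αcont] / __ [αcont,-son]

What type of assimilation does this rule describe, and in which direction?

regressive manner assimilation

The shared variable α links the value of [cont] on the target to that of the neighbouring obstruent. [cont] distinguishes stops from fricatives — a manner-of-articulation feature — so this is manner assimilation.
Since the environment is written after the underscore, the trigger follows the target; the direction is regressive.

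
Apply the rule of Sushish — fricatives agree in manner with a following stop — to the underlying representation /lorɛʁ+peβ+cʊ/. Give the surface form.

/ʁ/ is a voiced uvular fricative. The following trigger /p/ is a stop, so /ʁ/ must become a stop as well.
A voiced uvular stop is [ɢ], so the surface segment is [ɢ].
The same rule applies at the second boundary: /β/ → [b] next to /c/.

[lorɛɢpebcʊ]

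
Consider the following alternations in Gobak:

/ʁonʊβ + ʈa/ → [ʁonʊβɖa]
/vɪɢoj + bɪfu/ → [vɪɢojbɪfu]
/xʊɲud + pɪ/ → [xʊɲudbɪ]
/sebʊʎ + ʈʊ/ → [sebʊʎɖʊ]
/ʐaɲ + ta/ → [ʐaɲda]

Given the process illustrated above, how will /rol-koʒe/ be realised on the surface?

[rolgoʒe]

The data show progressive voicing assimilation: /ʈ/ → [ɖ] after /β/; /p/ → [b] after /d/; /ʈ/ → [ɖ] after /ʎ/; /t/ → [d] after /ɲ/. In each pair only voicing changes, matching the preceding consonant, while place and manner stay constant.
No alternation appears in [vɪɢojbɪfu]: there the adjacent consonants already agree in voicing (/b/ and /j/ are both voiced), so this form is consistent with the same rule.
/k/ is a voiceless velar stop. The preceding trigger /l/ is voiced, so /k/ must become voiced as well.
The voiced velar stop is [g], so /k/ → [g].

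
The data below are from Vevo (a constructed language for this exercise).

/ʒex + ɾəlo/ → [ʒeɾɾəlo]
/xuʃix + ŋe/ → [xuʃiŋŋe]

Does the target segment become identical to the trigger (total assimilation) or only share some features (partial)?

Underlying /x/ is realised as [ɾ] next to /ɾ/; /ɾ/ itself does not change.
The output [ɾ] is identical to the trigger /ɾ/ — every feature (place, manner, voicing) has been copied — so this is total assimilation.
The remaining alternation confirms this: /x/ → [ŋ] before /ŋ/ — in each case the output is a copy of the following consonant.

total assimilation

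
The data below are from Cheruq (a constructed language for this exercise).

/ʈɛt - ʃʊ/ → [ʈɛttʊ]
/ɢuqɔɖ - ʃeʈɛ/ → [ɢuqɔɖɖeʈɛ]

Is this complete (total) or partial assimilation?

Comparing underlying and surface forms, /ʃ/ → [t] is the alternation; the neighbouring /t/ is constant.
The output [t] is identical to the trigger /t/ — every feature (place, manner, voicing) has been copied — so this is total assimilation.
The other form behaves the same way: /ʃ/ → [ɖ] after /ɖ/ — in each case the output is a copy of the preceding consonant.

total assimilation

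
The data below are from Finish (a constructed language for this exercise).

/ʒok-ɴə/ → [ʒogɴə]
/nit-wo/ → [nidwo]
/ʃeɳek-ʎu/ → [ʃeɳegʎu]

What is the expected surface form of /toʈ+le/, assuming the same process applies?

[toɖle]

The data show regressive voicing assimilation: /k/ → [g] before /ɴ/; /t/ → [d] before /w/; /k/ → [g] before /ʎ/. In each pair only voicing changes, matching the following consonant, while place and manner stay constant.
The rule targets /ʈ/ (voiceless retroflex stop), which sits before the trigger /l/ (voiced).
The voiced retroflex stop is [ɖ], so /ʈ/ → [ɖ].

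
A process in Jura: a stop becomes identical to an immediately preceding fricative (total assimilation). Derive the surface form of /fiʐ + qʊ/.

/q/ is the segment targeted by the rule; it sits immediately after /ʐ/, so it assimilates completely and surfaces as [ʐ].

[fiʐʐʊ]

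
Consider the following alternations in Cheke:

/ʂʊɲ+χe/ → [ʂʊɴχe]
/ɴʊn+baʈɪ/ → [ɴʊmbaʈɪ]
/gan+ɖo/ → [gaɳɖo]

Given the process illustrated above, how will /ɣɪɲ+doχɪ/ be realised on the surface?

The data show regressive place assimilation: /ɲ/ → [ɴ] before /χ/; /n/ → [m] before /b/; /n/ → [ɳ] before /ɖ/. In each pair only place changes, matching the following consonant, while manner and voice stay constant.
The rule targets /ɲ/ (voiced palatal nasal), which sits before the trigger /d/ (alveolar).
The voiced alveolar nasal is [n], so /ɲ/ → [n].

[ɣɪndoχɪ]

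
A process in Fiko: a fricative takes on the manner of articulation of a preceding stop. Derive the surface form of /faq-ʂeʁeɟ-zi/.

[faqʈeʁeɟdi]

/ʂ/ is a voiceless retroflex fricative. The preceding trigger /q/ is a stop, so /ʂ/ must become a stop as well.
A voiceless retroflex stop is [ʈ], so the surface segment is [ʈ].
The same rule applies at the second boundary: /z/ → [d] next to /ɟ/.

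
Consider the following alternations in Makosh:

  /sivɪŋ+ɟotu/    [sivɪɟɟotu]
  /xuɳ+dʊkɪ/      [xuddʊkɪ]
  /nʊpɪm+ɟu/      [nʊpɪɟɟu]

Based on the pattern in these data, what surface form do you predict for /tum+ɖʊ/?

The data show regressive total assimilation (/ŋ/ → [ɟ] before /ɟ/; /ɳ/ → [d] before /d/; /m/ → [ɟ] before /ɟ/): in every case the target segment becomes identical to its following neighbour, copying more than a single feature.
/m/ is the segment targeted by the rule; it sits immediately before /ɖ/, so it assimilates completely and surfaces as [ɖ].

[tuɖɖʊ]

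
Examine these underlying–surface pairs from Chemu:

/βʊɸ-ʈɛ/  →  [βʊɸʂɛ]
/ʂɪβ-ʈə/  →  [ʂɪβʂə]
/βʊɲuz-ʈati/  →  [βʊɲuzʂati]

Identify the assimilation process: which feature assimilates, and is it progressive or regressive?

progressive manner assimilation

The segment that alternates is /ʈ/, which surfaces as [ʂ] when adjacent to /ɸ/.
/ʈ/ is a stop while /ɸ/ is a fricative; the output [ʂ] is a fricative, matching the trigger — so the feature that spreads is manner.
Place and voice are unchanged, so the assimilation is partial, not total.
The other alternating forms pattern the same way: /ʈ/ → [ʂ] after /β/ (stop → fricative, matching a fricative); /ʈ/ → [ʂ] after /z/ (stop → fricative, matching a fricative) — only manner changes, and always toward the preceding segment.
The trigger is the preceding segment, so the direction is progressive (perseverative).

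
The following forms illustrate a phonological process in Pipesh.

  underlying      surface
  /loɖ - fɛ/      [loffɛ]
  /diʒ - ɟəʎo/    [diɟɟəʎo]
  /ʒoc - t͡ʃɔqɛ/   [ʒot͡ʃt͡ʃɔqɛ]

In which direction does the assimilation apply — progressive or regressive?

regressive

Underlying /ɖ/ is realised as [f] next to /f/; /f/ itself does not change.
The output [f] is identical to the trigger /f/ — every feature (place, manner, voicing) has been copied — so this is total assimilation.
The remaining alternations confirm this: /ʒ/ → [ɟ] before /ɟ/; /c/ → [t͡ʃ] before /t͡ʃ/ — in each case the output is a copy of the following consonant.
The trigger is the following segment, so the direction is regressive (anticipatory).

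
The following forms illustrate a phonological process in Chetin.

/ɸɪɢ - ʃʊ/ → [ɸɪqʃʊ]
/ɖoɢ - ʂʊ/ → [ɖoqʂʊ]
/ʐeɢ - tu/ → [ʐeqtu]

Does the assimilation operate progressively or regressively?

regressive

The segment that alternates is /ɢ/, which surfaces as [q] when adjacent to /ʃ/.
/ɢ/ is voiced while /ʃ/ is voiceless; the output [q] is voiceless, matching the trigger — so the feature that spreads is voicing.
The other alternating forms pattern the same way: /ɢ/ → [q] before /ʂ/ (voiced → voiceless, matching voiceless); /ɢ/ → [q] before /t/ (voiced → voiceless, matching voiceless) — only voicing changes, and always toward the following segment.
Since the segment that changes precedes the conditioning segment, the assimilation is regressive.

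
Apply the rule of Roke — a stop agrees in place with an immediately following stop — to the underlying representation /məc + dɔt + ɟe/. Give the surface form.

/c/ is a voiceless palatal stop. The following trigger /d/ is alveolar, so /c/ must become alveolar as well.
A voiceless alveolar stop is [t], so the surface segment is [t].
At the second juncture, /t/ likewise becomes [c] adjacent to /ɟ/.

[mətdɔcɟe]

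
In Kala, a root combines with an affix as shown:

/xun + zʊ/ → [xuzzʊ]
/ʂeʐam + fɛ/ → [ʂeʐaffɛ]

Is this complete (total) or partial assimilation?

The segment that alternates is /m/, which surfaces as [f] when adjacent to /f/.
The output [f] is identical to the trigger /f/ — every feature (place, manner, voicing) has been copied — so this is total assimilation.
The remaining alternation confirms this: /n/ → [z] before /z/ — in each case the output is a copy of the following consonant.

total assimilation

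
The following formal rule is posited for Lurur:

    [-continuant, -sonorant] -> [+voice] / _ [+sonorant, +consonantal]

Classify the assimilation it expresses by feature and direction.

The target ([-continuant, -sonorant], stops) acquires [+voice] next to a sonorant consonant ([+sonorant, +consonantal]) — it takes on the voicing of its neighbour, so the feature that spreads is voicing.
Since the environment is written after the underscore, the trigger follows the target; the direction is regressive.

regressive voicing assimilation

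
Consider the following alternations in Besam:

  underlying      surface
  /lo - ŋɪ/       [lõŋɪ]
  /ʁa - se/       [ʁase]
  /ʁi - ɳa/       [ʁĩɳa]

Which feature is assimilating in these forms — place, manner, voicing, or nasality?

The vowel /o/ surfaces as nasalised [õ] next to the following nasal /ŋ/ — it has acquired the [+nasal] feature of its neighbour.
Likewise in the remaining data: /i/ → [ĩ] before /ɳ/ — each time a vowel is nasalised next to a following nasal.
No change occurs in [ʁase] because the vowel at the boundary is adjacent to an oral consonant, not a nasal (/a/ next to /s/).

nasality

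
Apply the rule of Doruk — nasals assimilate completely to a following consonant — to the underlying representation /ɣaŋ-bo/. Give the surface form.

[ɣabbo]

/ŋ/ is the segment targeted by the rule; it sits immediately before /b/, so it assimilates completely and surfaces as [b].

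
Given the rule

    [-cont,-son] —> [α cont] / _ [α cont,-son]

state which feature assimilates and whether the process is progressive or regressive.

The shared variable α links the value of [cont] on the target to that of the neighbouring obstruent. [cont] distinguishes stops from fricatives — a manner-of-articulation feature — so this is manner assimilation.
Since the environment is written after the underscore, the trigger follows the target; the direction is regressive.

regressive manner assimilation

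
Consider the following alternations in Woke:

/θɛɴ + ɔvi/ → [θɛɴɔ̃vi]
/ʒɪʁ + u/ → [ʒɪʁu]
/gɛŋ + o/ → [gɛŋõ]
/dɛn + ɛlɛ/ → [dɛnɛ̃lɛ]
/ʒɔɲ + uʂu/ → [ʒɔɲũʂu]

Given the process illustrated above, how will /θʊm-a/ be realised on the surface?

The data show progressive nasality assimilation (vowel nasalisation): /ɔ/ → [ɔ̃] after /ɴ/; /o/ → [õ] after /ŋ/; /ɛ/ → [ɛ̃] after /n/; /u/ → [ũ] after /ɲ/ — a vowel is nasalised by an immediately preceding nasal consonant.
No change occurs in [ʒɪʁu] because the vowel at the boundary is adjacent to an oral consonant, not a nasal (/u/ next to /ʁ/).
/a/ sits next to the nasal /m/ and is therefore nasalised to [ã].

[θʊmã]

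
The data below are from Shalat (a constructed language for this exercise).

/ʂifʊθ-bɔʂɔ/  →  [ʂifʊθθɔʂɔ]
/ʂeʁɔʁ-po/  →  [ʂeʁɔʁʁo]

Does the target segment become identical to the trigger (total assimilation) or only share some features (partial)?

Underlying /b/ is realised as [θ] next to /θ/; /θ/ itself does not change.
The output [θ] is identical to the trigger /θ/ — every feature (place, manner, voicing) has been copied — so this is total assimilation.
The remaining alternation confirms this: /p/ → [ʁ] after /ʁ/ — in each case the output is a copy of the preceding consonant.

total assimilation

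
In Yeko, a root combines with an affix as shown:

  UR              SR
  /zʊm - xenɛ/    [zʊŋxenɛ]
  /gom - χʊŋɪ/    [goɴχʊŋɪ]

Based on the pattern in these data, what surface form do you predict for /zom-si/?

[zonsi]

The data show regressive place assimilation: /m/ → [ŋ] before /x/; /m/ → [ɴ] before /χ/. In each pair only place changes, matching the following consonant, while manner and voice stay constant.
The rule targets /m/ (voiced bilabial nasal), which sits before the trigger /s/ (alveolar).
The voiced alveolar nasal is [n], so /m/ → [n].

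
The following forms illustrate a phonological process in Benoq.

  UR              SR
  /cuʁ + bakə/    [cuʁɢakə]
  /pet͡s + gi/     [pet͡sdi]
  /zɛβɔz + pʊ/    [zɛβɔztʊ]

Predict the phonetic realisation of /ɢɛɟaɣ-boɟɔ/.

The data show progressive place assimilation: /b/ → [ɢ] after /ʁ/; /g/ → [d] after /t͡s/; /p/ → [t] after /z/. In each pair only place changes, matching the preceding consonant, while manner and voice stay constant.
/b/ is a voiced bilabial stop. The preceding trigger /ɣ/ is velar, so /b/ must become velar as well.
Changing only its place to velar gives [g] — the voiced velar stop.

[ɢɛɟaɣgoɟɔ]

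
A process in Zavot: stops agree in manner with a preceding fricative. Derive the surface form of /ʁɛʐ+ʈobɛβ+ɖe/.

[ʁɛʐʂobɛβʐe]

The rule targets /ʈ/ (voiceless retroflex stop), which sits after the trigger /ʐ/ (fricative).
Changing only its manner to fricative gives [ʂ] — the voiceless retroflex fricative.
The same rule applies at the second boundary: /ɖ/ → [ʐ] next to /β/.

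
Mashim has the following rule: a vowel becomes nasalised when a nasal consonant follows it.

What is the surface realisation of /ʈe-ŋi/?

[ʈẽŋi]

The vowel /e/ is adjacent to the following nasal /ŋ/, so it acquires [+nasal] and surfaces as [ẽ].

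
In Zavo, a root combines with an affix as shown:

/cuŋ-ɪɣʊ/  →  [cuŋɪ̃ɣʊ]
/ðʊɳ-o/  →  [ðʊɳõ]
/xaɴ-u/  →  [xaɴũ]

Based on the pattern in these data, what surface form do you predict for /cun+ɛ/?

The data show progressive nasality assimilation (vowel nasalisation): /ɪ/ → [ɪ̃] after /ŋ/; /o/ → [õ] after /ɳ/; /u/ → [ũ] after /ɴ/ — a vowel is nasalised by an immediately preceding nasal consonant.
The vowel /ɛ/ is adjacent to the preceding nasal /n/, so it acquires [+nasal] and surfaces as [ɛ̃].

[cunɛ̃]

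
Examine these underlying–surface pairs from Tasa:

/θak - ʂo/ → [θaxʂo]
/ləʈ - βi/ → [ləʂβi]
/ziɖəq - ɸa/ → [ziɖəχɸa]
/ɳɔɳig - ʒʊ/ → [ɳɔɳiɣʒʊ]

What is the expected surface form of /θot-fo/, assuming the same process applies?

The data show regressive manner assimilation: /k/ → [x] before /ʂ/; /ʈ/ → [ʂ] before /β/; /q/ → [χ] before /ɸ/; /g/ → [ɣ] before /ʒ/. In each pair only manner changes, matching the following consonant, while place and voice stay constant.
The rule targets /t/ (voiceless alveolar stop), which sits before the trigger /f/ (fricative).
Changing only its manner to fricative gives [s] — the voiceless alveolar fricative.

[θosfo]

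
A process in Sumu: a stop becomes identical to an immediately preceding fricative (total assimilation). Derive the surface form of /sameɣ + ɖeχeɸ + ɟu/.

/ɖ/ is the segment targeted by the rule; it sits immediately after /ɣ/, so it assimilates completely and surfaces as [ɣ].
At the second juncture, /ɟ/ likewise becomes [ɸ] adjacent to /ɸ/.

[sameɣɣeχeɸɸu]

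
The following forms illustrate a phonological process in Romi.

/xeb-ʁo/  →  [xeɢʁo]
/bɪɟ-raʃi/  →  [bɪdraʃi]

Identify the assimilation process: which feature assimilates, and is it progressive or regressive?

Underlying /b/ is realised as [ɢ] next to /ʁ/; /ʁ/ itself does not change.
/b/ is bilabial while /ʁ/ is uvular; the output [ɢ] is uvular, matching the trigger — so the feature that spreads is place.
Manner and voice are unchanged, so the assimilation is partial, not total.
The other alternating form patterns the same way: /ɟ/ → [d] before /r/ (palatal → alveolar, matching alveolar) — only place changes, and always toward the following segment.
The trigger is the following segment, so the direction is regressive (anticipatory).

regressive place assimilation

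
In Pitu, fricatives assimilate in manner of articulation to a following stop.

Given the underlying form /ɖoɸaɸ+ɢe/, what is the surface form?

The rule targets /ɸ/ (voiceless bilabial fricative), which sits before the trigger /ɢ/ (stop).
Changing only its manner to stop gives [p] — the voiceless bilabial stop.

[ɖoɸapɢe]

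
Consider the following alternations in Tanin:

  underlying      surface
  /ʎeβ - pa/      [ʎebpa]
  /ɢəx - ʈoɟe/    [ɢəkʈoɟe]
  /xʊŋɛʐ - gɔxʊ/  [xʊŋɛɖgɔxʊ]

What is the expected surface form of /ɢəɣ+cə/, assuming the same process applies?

[ɢəgcə]

The data show regressive manner assimilation: /β/ → [b] before /p/; /x/ → [k] before /ʈ/; /ʐ/ → [ɖ] before /g/. In each pair only manner changes, matching the following consonant, while place and voice stay constant.
The rule targets /ɣ/ (voiced velar fricative), which sits before the trigger /c/ (stop).
A voiced velar stop is [g], so the surface segment is [g].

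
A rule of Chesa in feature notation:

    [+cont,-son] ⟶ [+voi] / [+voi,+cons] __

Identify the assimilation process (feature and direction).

The target ([+cont,-son], fricatives) acquires [+voi] next to a voiced consonant ([+voi,+cons]) — it takes on the voicing of its neighbour, so the feature that spreads is voicing.
The conditioning segment sits to the left of the focus bar, meaning the trigger precedes the segment that changes — progressive assimilation.

progressive voicing assimilation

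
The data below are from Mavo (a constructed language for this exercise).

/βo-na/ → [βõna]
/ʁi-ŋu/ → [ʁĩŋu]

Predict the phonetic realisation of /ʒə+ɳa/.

[ʒə̃ɳa]

The data show regressive nasality assimilation (vowel nasalisation): /o/ → [õ] before /n/; /i/ → [ĩ] before /ŋ/ — a vowel is nasalised by an immediately following nasal consonant.
The vowel /ə/ is adjacent to the following nasal /ɳ/, so it acquires [+nasal] and surfaces as [ə̃].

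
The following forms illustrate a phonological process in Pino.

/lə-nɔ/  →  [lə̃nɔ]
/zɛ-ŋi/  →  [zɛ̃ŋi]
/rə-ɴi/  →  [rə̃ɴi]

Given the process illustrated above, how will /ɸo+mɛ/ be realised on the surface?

[ɸõmɛ]

The data show regressive nasality assimilation (vowel nasalisation): /ə/ → [ə̃] before /n/; /ɛ/ → [ɛ̃] before /ŋ/; /ə/ → [ə̃] before /ɴ/ — a vowel is nasalised by an immediately following nasal consonant.
/o/ sits next to the nasal /m/ and is therefore nasalised to [õ].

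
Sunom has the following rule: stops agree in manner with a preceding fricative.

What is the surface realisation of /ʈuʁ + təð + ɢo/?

/t/ is a voiceless alveolar stop. The preceding trigger /ʁ/ is a fricative, so /t/ must become a fricative as well.
The voiceless alveolar fricative is [s], so /t/ → [s].
The same rule applies at the second boundary: /ɢ/ → [ʁ] next to /ð/.

[ʈuʁsəðʁo]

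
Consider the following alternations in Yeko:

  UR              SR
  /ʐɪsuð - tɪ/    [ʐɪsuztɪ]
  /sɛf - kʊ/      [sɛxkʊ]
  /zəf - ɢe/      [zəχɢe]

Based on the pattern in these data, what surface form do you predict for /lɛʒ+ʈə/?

The data show regressive place assimilation: /ð/ → [z] before /t/; /f/ → [x] before /k/; /f/ → [χ] before /ɢ/. In each pair only place changes, matching the following consonant, while manner and voice stay constant.
The rule targets /ʒ/ (voiced postalveolar fricative), which sits before the trigger /ʈ/ (retroflex).
A voiced retroflex fricative is [ʐ], so the surface segment is [ʐ].

[lɛʐʈə]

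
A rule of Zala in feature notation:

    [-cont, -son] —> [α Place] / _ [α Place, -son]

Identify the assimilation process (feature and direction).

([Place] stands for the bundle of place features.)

regressive place assimilation

The rule copies the place features (abbreviated [Place]) from the environment onto the target, so the assimilating feature is place.
Since the environment is written after the underscore, the trigger follows the target; the direction is regressive.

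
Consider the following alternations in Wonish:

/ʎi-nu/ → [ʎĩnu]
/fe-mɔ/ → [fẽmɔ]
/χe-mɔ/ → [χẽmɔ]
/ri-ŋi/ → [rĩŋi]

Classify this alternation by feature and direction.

regressive nasality assimilation (vowel nasalisation)

The vowel /i/ surfaces as nasalised [ĩ] next to the following nasal /n/ — it has acquired the [+nasal] feature of its neighbour.
The other forms show the same pattern: /e/ → [ẽ] before /m/; /i/ → [ĩ] before /ŋ/ — each time a vowel is nasalised next to a following nasal.
Because the conditioning nasal is to the right of the vowel that changes, the process is regressive (anticipatory).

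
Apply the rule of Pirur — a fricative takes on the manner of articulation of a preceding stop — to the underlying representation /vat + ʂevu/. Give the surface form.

/ʂ/ is a voiceless retroflex fricative. The preceding trigger /t/ is a stop, so /ʂ/ must become a stop as well.
The voiceless retroflex stop is [ʈ], so /ʂ/ → [ʈ].

[vatʈevu]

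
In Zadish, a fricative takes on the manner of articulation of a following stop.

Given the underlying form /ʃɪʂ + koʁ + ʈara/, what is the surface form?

The rule targets /ʂ/ (voiceless retroflex fricative), which sits before the trigger /k/ (stop).
A voiceless retroflex stop is [ʈ], so the surface segment is [ʈ].
At the second juncture, /ʁ/ likewise becomes [ɢ] adjacent to /ʈ/.

[ʃɪʈkoɢʈara]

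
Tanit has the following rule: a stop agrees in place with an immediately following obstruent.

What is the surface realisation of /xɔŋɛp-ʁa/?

[xɔŋɛqʁa]

The rule targets /p/ (voiceless bilabial stop), which sits before the trigger /ʁ/ (uvular).
Changing only its place to uvular gives [q] — the voiceless uvular stop.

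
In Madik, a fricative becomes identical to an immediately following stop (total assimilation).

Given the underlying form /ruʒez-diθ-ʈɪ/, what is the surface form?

[ruʒeddiʈʈɪ]

/z/ is the segment targeted by the rule; it sits immediately before /d/, so it assimilates completely and surfaces as [d].
At the second juncture, /θ/ likewise becomes [ʈ] adjacent to /ʈ/.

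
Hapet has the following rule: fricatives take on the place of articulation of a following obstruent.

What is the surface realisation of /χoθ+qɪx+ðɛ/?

[χoχqɪθðɛ]

/θ/ is a voiceless dental fricative. The following trigger /q/ is uvular, so /θ/ must become uvular as well.
Changing only its place to uvular gives [χ] — the voiceless uvular fricative.
The same rule applies at the second boundary: /x/ → [θ] next to /ð/.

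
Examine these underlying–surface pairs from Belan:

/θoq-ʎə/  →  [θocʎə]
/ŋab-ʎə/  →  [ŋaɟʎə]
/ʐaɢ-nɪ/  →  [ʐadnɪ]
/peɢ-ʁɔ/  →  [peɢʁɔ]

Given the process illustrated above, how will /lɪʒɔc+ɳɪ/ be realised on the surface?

The data show regressive place assimilation: /q/ → [c] before /ʎ/; /b/ → [ɟ] before /ʎ/; /ɢ/ → [d] before /n/. In each pair only place changes, matching the following consonant, while manner and voice stay constant.
Nothing changes in [peɢʁɔ]: there the adjacent consonants already agree in place (/ɢ/ and /ʁ/ are both uvular), so this form is consistent with the same rule.
/c/ is a voiceless palatal stop. The following trigger /ɳ/ is retroflex, so /c/ must become retroflex as well.
The voiceless retroflex stop is [ʈ], so /c/ → [ʈ].

[lɪʒɔʈɳɪ]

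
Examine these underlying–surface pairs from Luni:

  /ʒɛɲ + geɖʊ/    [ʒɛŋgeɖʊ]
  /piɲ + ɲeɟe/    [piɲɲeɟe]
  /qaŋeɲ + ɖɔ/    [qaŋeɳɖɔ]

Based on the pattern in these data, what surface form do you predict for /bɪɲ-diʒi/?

The data show regressive place assimilation: /ɲ/ → [ŋ] before /g/; /ɲ/ → [ɳ] before /ɖ/. In each pair only place changes, matching the following consonant, while manner and voice stay constant.
No alternation appears in [piɲɲeɟe]: there the adjacent consonants already agree in place (/ɲ/ and /ɲ/ are both palatal), so this form is consistent with the same rule.
/ɲ/ is a voiced palatal nasal. The following trigger /d/ is alveolar, so /ɲ/ must become alveolar as well.
Changing only its place to alveolar gives [n] — the voiced alveolar nasal.

[bɪndiʒi]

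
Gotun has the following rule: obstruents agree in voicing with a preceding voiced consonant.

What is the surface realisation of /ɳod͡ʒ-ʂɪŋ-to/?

[ɳod͡ʒʐɪŋdo]

/ʂ/ is a voiceless retroflex fricative. The preceding trigger /d͡ʒ/ is voiced, so /ʂ/ must become voiced as well.
The voiced retroflex fricative is [ʐ], so /ʂ/ → [ʐ].
The same rule applies at the second boundary: /t/ → [d] next to /ŋ/.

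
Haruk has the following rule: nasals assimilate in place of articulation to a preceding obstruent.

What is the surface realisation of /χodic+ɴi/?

/ɴ/ is a voiced uvular nasal. The preceding trigger /c/ is palatal, so /ɴ/ must become palatal as well.
Changing only its place to palatal gives [ɲ] — the voiced palatal nasal.

[χodicɲi]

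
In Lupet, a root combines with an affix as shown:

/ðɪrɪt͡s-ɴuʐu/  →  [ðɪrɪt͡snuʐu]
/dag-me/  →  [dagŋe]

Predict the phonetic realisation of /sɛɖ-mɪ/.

[sɛɖɳɪ]

The data show progressive place assimilation: /ɴ/ → [n] after /t͡s/; /m/ → [ŋ] after /g/. In each pair only place changes, matching the preceding consonant, while manner and voice stay constant.
The rule targets /m/ (voiced bilabial nasal), which sits after the trigger /ɖ/ (retroflex).
Changing only its place to retroflex gives [ɳ] — the voiced retroflex nasal.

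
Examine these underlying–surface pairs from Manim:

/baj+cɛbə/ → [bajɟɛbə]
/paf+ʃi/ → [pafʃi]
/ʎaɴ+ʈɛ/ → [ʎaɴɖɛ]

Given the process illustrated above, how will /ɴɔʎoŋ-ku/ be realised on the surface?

[ɴɔʎoŋgu]

The data show progressive voicing assimilation: /c/ → [ɟ] after /j/; /ʈ/ → [ɖ] after /ɴ/. In each pair only voicing changes, matching the preceding consonant, while place and manner stay constant.
Nothing changes in [pafʃi]: there the adjacent consonants already agree in voicing (/ʃ/ and /f/ are both voiceless), so this form is consistent with the same rule.
The rule targets /k/ (voiceless velar stop), which sits after the trigger /ŋ/ (voiced).
Changing only its voicing to voiced gives [g] — the voiced velar stop.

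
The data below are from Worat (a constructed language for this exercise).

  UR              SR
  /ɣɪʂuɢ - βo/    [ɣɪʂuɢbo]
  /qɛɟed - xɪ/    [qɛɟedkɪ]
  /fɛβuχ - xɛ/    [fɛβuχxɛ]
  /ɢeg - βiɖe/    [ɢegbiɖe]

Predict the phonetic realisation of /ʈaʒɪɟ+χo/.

[ʈaʒɪɟqo]

The data show progressive manner assimilation: /β/ → [b] after /ɢ/; /x/ → [k] after /d/; /β/ → [b] after /g/. In each pair only manner changes, matching the preceding consonant, while place and voice stay constant.
Nothing changes in [fɛβuχxɛ]: there the adjacent consonants already agree in manner (/x/ and /χ/ are both fricatives), so this form is consistent with the same rule.
/χ/ is a voiceless uvular fricative. The preceding trigger /ɟ/ is a stop, so /χ/ must become a stop as well.
A voiceless uvular stop is [q], so the surface segment is [q].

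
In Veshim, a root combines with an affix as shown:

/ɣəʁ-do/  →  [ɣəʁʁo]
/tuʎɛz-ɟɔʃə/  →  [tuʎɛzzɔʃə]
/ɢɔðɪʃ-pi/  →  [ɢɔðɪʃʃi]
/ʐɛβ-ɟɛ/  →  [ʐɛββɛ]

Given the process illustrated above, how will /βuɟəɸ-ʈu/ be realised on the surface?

The data show progressive total assimilation (/d/ → [ʁ] after /ʁ/; /ɟ/ → [z] after /z/; /p/ → [ʃ] after /ʃ/; /ɟ/ → [β] after /β/): in every case the target segment becomes identical to its preceding neighbour, copying more than a single feature.
/ʈ/ is the segment targeted by the rule; it sits immediately after /ɸ/, so it assimilates completely and surfaces as [ɸ].

[βuɟəɸɸu]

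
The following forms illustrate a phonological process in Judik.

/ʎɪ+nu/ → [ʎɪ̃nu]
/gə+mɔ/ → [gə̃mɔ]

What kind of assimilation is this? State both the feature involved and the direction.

The vowel /ɪ/ surfaces as nasalised [ɪ̃] next to the following nasal /n/ — it has acquired the [+nasal] feature of its neighbour.
The other form shows the same pattern: /ə/ → [ə̃] before /m/ — each time a vowel is nasalised next to a following nasal.
Because the conditioning nasal is to the right of the vowel that changes, the process is regressive (anticipatory).

regressive nasality assimilation (vowel nasalisation)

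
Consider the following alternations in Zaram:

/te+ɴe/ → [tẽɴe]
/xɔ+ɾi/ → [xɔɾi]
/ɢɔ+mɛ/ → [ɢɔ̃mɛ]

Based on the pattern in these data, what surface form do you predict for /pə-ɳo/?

The data show regressive nasality assimilation (vowel nasalisation): /e/ → [ẽ] before /ɴ/; /ɔ/ → [ɔ̃] before /m/ — a vowel is nasalised by an immediately following nasal consonant.
No change occurs in [xɔɾi] because the vowel at the boundary is adjacent to an oral consonant, not a nasal (/ɔ/ next to /ɾ/).
The vowel /ə/ is adjacent to the following nasal /ɳ/, so it acquires [+nasal] and surfaces as [ə̃].

[pə̃ɳo]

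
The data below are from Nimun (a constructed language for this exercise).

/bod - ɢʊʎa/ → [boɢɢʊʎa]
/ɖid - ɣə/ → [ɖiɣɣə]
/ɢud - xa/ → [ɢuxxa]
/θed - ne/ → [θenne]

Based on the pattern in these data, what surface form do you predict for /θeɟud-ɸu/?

The data show regressive total assimilation (/d/ → [ɢ] before /ɢ/; /d/ → [ɣ] before /ɣ/; /d/ → [x] before /x/; /d/ → [n] before /n/): in every case the target segment becomes identical to its following neighbour, copying more than a single feature.
/d/ is the segment targeted by the rule; it sits immediately before /ɸ/, so it assimilates completely and surfaces as [ɸ].

[θeɟuɸɸu]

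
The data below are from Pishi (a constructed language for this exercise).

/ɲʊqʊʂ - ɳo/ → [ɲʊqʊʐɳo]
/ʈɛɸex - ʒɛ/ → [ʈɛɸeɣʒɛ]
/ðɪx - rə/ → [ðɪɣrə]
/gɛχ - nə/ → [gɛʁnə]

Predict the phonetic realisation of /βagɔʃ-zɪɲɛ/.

[βagɔʒzɪɲɛ]

The data show regressive voicing assimilation: /ʂ/ → [ʐ] before /ɳ/; /x/ → [ɣ] before /ʒ/; /x/ → [ɣ] before /r/; /χ/ → [ʁ] before /n/. In each pair only voicing changes, matching the following consonant, while place and manner stay constant.
/ʃ/ is a voiceless postalveolar fricative. The following trigger /z/ is voiced, so /ʃ/ must become voiced as well.
The voiced postalveolar fricative is [ʒ], so /ʃ/ → [ʒ].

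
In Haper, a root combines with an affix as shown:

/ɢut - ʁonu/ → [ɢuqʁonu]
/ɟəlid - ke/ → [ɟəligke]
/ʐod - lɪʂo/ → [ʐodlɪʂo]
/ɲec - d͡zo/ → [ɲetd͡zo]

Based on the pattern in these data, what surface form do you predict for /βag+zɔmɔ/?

[βadzɔmɔ]

The data show regressive place assimilation: /t/ → [q] before /ʁ/; /d/ → [g] before /k/; /c/ → [t] before /d͡z/. In each pair only place changes, matching the following consonant, while manner and voice stay constant.
No alternation appears in [ʐodlɪʂo]: there the adjacent consonants already agree in place (/d/ and /l/ are both alveolar), so this form is consistent with the same rule.
/g/ is a voiced velar stop. The following trigger /z/ is alveolar, so /g/ must become alveolar as well.
A voiced alveolar stop is [d], so the surface segment is [d].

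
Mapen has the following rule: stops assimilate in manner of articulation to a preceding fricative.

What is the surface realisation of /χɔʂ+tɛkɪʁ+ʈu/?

[χɔʂsɛkɪʁʂu]

/t/ is a voiceless alveolar stop. The preceding trigger /ʂ/ is a fricative, so /t/ must become a fricative as well.
Changing only its manner to fricative gives [s] — the voiceless alveolar fricative.
The same rule applies at the second boundary: /ʈ/ → [ʂ] next to /ʁ/.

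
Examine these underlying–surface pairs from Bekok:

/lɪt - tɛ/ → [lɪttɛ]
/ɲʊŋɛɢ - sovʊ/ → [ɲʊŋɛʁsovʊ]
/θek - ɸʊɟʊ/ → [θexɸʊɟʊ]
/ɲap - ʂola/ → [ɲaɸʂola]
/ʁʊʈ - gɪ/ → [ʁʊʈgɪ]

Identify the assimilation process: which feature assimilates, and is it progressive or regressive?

The segment that alternates is /ɢ/, which surfaces as [ʁ] when adjacent to /s/.
/ɢ/ is a stop while /s/ is a fricative; the output [ʁ] is a fricative, matching the trigger — so the feature that spreads is manner.
Place and voice are unchanged, so the assimilation is partial, not total.
The same holds elsewhere in the data: /k/ → [x] before /ɸ/ (stop → fricative, matching a fricative); /p/ → [ɸ] before /ʂ/ (stop → fricative, matching a fricative) — only manner changes, and always toward the following segment.
No alternation appears in [lɪttɛ], [ʁʊʈgɪ]: there the adjacent consonants already agree in manner (/t/ and /t/ are both stops; /ʈ/ and /g/ are both stops), so these forms are consistent with the same rule.
Since the segment that changes precedes the conditioning segment, the assimilation is regressive.

regressive manner assimilation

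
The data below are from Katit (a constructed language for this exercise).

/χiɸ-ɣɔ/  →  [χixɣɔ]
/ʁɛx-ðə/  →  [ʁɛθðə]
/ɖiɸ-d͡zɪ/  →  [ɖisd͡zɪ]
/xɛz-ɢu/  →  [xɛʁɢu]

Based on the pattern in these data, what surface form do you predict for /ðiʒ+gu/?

[ðiɣgu]

The data show regressive place assimilation: /ɸ/ → [x] before /ɣ/; /x/ → [θ] before /ð/; /ɸ/ → [s] before /d͡z/; /z/ → [ʁ] before /ɢ/. In each pair only place changes, matching the following consonant, while manner and voice stay constant.
/ʒ/ is a voiced postalveolar fricative. The following trigger /g/ is velar, so /ʒ/ must become velar as well.
Changing only its place to velar gives [ɣ] — the voiced velar fricative.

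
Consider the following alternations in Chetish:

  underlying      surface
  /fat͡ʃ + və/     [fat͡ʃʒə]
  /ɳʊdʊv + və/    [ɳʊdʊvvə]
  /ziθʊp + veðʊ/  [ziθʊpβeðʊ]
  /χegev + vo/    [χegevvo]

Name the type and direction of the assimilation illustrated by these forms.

The segment that alternates is /v/, which surfaces as [ʒ] when adjacent to /t͡ʃ/.
/v/ is labiodental while /t͡ʃ/ is postalveolar; the output [ʒ] is postalveolar, matching the trigger — so the feature that spreads is place.
Manner and voice are unchanged, so the assimilation is partial, not total.
Checking the remaining alternation: /v/ → [β] after /p/ (labiodental → bilabial, matching bilabial) — only place changes, and always toward the preceding segment.
No alternation appears in [ɳʊdʊvvə], [χegevvo]: there the adjacent consonants already agree in place (/v/ and /v/ are both labiodental; /v/ and /v/ are both labiodental), so these forms are consistent with the same rule.
The trigger is the preceding segment, so the direction is progressive (perseverative).

progressive place assimilation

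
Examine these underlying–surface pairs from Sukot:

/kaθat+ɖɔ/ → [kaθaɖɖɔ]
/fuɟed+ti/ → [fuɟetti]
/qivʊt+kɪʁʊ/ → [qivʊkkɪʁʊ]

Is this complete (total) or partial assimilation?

total assimilation

Comparing underlying and surface forms, /t/ → [ɖ] is the alternation; the neighbouring /ɖ/ is constant.
The output [ɖ] is identical to the trigger /ɖ/ — every feature (place, manner, voicing) has been copied — so this is total assimilation.
The remaining alternations confirm this: /d/ → [t] before /t/; /t/ → [k] before /k/ — in each case the output is a copy of the following consonant.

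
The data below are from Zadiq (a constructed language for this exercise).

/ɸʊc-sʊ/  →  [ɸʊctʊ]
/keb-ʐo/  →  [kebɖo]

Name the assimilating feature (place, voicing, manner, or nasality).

manner

The segment that alternates is /s/, which surfaces as [t] when adjacent to /c/.
The change fricative → stop matches the manner of the preceding /c/, identifying this as manner assimilation.
Checking the remaining alternation: /ʐ/ → [ɖ] after /b/ (fricative → stop, matching a stop) — only manner changes, and always toward the preceding segment.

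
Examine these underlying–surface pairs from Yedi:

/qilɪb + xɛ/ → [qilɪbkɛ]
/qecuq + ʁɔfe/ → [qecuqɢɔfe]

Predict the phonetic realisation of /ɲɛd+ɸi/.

[ɲɛdpi]

The data show progressive manner assimilation: /x/ → [k] after /b/; /ʁ/ → [ɢ] after /q/. In each pair only manner changes, matching the preceding consonant, while place and voice stay constant.
/ɸ/ is a voiceless bilabial fricative. The preceding trigger /d/ is a stop, so /ɸ/ must become a stop as well.
Changing only its manner to stop gives [p] — the voiceless bilabial stop.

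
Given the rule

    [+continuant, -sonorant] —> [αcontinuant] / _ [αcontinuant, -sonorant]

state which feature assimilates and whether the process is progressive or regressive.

The shared variable α links the value of [continuant] on the target to that of the neighbouring obstruent. [continuant] distinguishes stops from fricatives — a manner-of-articulation feature — so this is manner assimilation.
The conditioning segment sits to the right of the focus bar, meaning the trigger follows the segment that changes — regressive assimilation.

regressive manner assimilation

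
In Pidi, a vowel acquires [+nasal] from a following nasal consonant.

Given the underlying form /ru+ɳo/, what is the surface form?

[rũɳo]

/u/ sits next to the nasal /ɳ/ and is therefore nasalised to [ũ].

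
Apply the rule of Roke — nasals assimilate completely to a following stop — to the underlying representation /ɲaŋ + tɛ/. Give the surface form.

/ŋ/ is the segment targeted by the rule; it sits immediately before /t/, so it assimilates completely and surfaces as [t].

[ɲattɛ]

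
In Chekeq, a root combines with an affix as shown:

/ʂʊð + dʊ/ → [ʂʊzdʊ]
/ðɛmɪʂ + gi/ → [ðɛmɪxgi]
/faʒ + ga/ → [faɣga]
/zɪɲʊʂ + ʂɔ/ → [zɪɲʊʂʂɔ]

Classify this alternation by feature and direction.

regressive place assimilation

The segment that alternates is /ð/, which surfaces as [z] when adjacent to /d/.
The change dental → alveolar matches the place of the following /d/, identifying this as place assimilation.
Manner and voice are unchanged, so the assimilation is partial, not total.
Checking the remaining alternations: /ʂ/ → [x] before /g/ (retroflex → velar, matching velar); /ʒ/ → [ɣ] before /g/ (postalveolar → velar, matching velar) — only place changes, and always toward the following segment.
Nothing changes in [zɪɲʊʂʂɔ]: there the adjacent consonants already agree in place (/ʂ/ and /ʂ/ are both retroflex), so this form is consistent with the same rule.
The trigger is the following segment, so the direction is regressive (anticipatory).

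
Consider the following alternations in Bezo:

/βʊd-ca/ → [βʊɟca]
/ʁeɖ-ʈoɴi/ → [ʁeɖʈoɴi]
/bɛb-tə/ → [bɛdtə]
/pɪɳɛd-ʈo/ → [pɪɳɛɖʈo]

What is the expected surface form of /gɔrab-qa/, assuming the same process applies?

[gɔraɢqa]

The data show regressive place assimilation: /d/ → [ɟ] before /c/; /b/ → [d] before /t/; /d/ → [ɖ] before /ʈ/. In each pair only place changes, matching the following consonant, while manner and voice stay constant.
Nothing changes in [ʁeɖʈoɴi]: there the adjacent consonants already agree in place (/ɖ/ and /ʈ/ are both retroflex), so this form is consistent with the same rule.
/b/ is a voiced bilabial stop. The following trigger /q/ is uvular, so /b/ must become uvular as well.
A voiced uvular stop is [ɢ], so the surface segment is [ɢ].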